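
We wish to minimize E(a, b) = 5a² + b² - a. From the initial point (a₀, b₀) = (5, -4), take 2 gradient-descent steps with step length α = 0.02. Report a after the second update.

3.236

∇E = (10a - 1, 2b)
(a₁, b₁) = (5, -4) − 0.02·(49, -8) = (4.02, -3.84)
(a₂, b₂) = (4.02, -3.84) − 0.02·(39.2, -7.68) = (3.236, -3.6864)
a = 3.236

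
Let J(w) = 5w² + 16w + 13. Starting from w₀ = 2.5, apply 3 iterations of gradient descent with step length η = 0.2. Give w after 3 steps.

J′(w) = 10w + 16
Step 1: J′(2.5) = 41; w₁ = 2.5 − 0.2·41 = -5.7
Step 2: J′(-5.7) = -41; w₂ = -5.7 − 0.2·(-41) = 2.5
Step 3: J′(2.5) = 41; w₃ = 2.5 − 0.2·41 = -5.7

-5.7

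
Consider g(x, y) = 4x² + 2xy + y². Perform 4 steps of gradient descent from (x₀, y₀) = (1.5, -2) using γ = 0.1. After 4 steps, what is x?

∇g = (8x + 2y, 2x + 2y)
(x₁, y₁) = (1.5, -2) − 0.1·(8, -1) = (0.7, -1.9)
(x₂, y₂) = (0.7, -1.9) − 0.1·(1.8, -2.4) = (0.52, -1.66)
(x₃, y₃) = (0.52, -1.66) − 0.1·(0.84, -2.28) = (0.436, -1.432)
(x₄, y₄) = (0.436, -1.432) − 0.1·(0.624, -1.992) = (0.3736, -1.2328)
x = 0.3736

0.3736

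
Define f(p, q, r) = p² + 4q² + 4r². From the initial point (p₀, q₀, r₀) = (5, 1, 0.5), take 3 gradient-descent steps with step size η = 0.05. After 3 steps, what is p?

∇f = (2p, 8q, 8r)
(p₁, q₁, r₁) = (5, 1, 0.5) − 0.05·(10, 8, 4) = (4.5, 0.6, 0.3)
(p₂, q₂, r₂) = (4.5, 0.6, 0.3) − 0.05·(9, 4.8, 2.4) = (4.05, 0.36, 0.18)
(p₃, q₃, r₃) = (4.05, 0.36, 0.18) − 0.05·(8.1, 2.88, 1.44) = (3.645, 0.216, 0.108)
p = 3.645

3.645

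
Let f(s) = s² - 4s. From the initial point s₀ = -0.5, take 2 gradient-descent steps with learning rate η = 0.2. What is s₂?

f′(s) = 2s - 4
s₁ = -0.5 − 0.2·(-5) = 0.5
s₂ = 0.5 − 0.2·(-3) = 1.1

1.1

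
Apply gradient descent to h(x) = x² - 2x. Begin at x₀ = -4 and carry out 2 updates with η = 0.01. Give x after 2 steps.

-3.802

h′(x) = 2x - 2
x₁ = -4 − 0.01·(-10) = -3.9
x₂ = -3.9 − 0.01·(-9.8) = -3.802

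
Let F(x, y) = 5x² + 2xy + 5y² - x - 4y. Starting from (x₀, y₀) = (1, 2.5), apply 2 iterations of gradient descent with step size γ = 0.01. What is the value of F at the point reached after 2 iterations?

∇F = (10x + 2y - 1, 2x + 10y - 4)
Step 1: at (1, 2.5), ∇F = (14, 23) → (1, 2.5) − 0.01·(14, 23) = (0.86, 2.27)
Step 2: at (0.86, 2.27), ∇F = (12.14, 20.42) → (0.86, 2.27) − 0.01·(12.14, 20.42) = (0.7386, 2.0658)
F(0.7386, 2.0658) = 18.11509776

18.11509776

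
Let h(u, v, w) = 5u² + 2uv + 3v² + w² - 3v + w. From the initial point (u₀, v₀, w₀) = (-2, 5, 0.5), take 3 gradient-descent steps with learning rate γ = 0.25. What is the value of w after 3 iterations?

-0.375

∇h = (10u + 2v, 2u + 6v - 3, 2w + 1)
(u₁, v₁, w₁) = (-2, 5, 0.5) − 0.25·(-10, 23, 2) = (0.5, -0.75, 0)
(u₂, v₂, w₂) = (0.5, -0.75, 0) − 0.25·(3.5, -6.5, 1) = (-0.375, 0.875, -0.25)
(u₃, v₃, w₃) = (-0.375, 0.875, -0.25) − 0.25·(-2, 1.5, 0.5) = (0.125, 0.5, -0.375)
w = -0.375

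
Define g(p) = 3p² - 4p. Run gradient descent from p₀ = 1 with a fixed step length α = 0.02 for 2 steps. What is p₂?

0.9248

g′(p) = 6p - 4
p₁ = 1 − 0.02·2 = 0.96
p₂ = 0.96 − 0.02·1.76 = 0.9248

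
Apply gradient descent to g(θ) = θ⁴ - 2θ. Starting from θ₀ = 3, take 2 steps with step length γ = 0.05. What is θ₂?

0.2334

g′(θ) = 4θ³ - 2
Step 1: g′(3) = 106; θ₁ = 3 − 0.05·106 = -2.3
Step 2: g′(-2.3) = -50.668; θ₂ = -2.3 − 0.05·(-50.668) = 0.2334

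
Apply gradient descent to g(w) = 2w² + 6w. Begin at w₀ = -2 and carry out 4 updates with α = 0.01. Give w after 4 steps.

-1.92467328

g′(w) = 4w + 6
Step 1: g′(-2) = -2; w₁ = -2 − 0.01·(-2) = -1.98
Step 2: g′(-1.98) = -1.92; w₂ = -1.98 − 0.01·(-1.92) = -1.9608
Step 3: g′(-1.9608) = -1.8432; w₃ = -1.9608 − 0.01·(-1.8432) = -1.942368
Step 4: g′(-1.942368) = -1.769472; w₄ = -1.942368 − 0.01·(-1.769472) = -1.92467328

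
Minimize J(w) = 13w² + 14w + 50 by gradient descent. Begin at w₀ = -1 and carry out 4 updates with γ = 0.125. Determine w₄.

J′(w) = 26w + 14
w₁ = -1 − 0.125·(-12) = 0.5
w₂ = 0.5 − 0.125·27 = -2.875
w₃ = -2.875 − 0.125·(-60.75) = 4.71875
w₄ = 4.71875 − 0.125·136.6875 = -12.3671875

-12.3671875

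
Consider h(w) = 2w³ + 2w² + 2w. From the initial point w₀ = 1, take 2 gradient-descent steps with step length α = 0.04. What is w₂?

h′(w) = 6w² + 4w + 2
w₁ = 1 − 0.04·12 = 0.52
w₂ = 0.52 − 0.04·5.7024 = 0.291904

0.291904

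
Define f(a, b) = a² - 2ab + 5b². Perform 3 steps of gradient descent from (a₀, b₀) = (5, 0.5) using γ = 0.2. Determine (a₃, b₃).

∇f = (2a - 2b, -2a + 10b)
(a₁, b₁) = (5, 0.5) − 0.2·(9, -5) = (3.2, 1.5)
(a₂, b₂) = (3.2, 1.5) − 0.2·(3.4, 8.6) = (2.52, -0.22)
(a₃, b₃) = (2.52, -0.22) − 0.2·(5.48, -7.24) = (1.424, 1.228)

(1.424, 1.228)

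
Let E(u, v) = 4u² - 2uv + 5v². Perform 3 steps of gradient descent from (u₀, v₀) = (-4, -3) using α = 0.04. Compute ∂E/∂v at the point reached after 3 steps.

-7.589248

∇E = (8u - 2v, -2u + 10v)
(u₁, v₁) = (-4, -3) − 0.04·(-26, -22) = (-2.96, -2.12)
(u₂, v₂) = (-2.96, -2.12) − 0.04·(-19.44, -15.28) = (-2.1824, -1.5088)
(u₃, v₃) = (-2.1824, -1.5088) − 0.04·(-14.4416, -10.7232) = (-1.604736, -1.079872)
∂E/∂v at (-1.604736, -1.079872) = -7.589248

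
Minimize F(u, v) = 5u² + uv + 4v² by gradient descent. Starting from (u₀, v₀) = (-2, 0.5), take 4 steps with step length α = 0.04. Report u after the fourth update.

-0.28788736

∇F = (10u + v, u + 8v)
(u₁, v₁) = (-2, 0.5) − 0.04·(-19.5, 2) = (-1.22, 0.42)
(u₂, v₂) = (-1.22, 0.42) − 0.04·(-11.78, 2.14) = (-0.7488, 0.3344)
(u₃, v₃) = (-0.7488, 0.3344) − 0.04·(-7.1536, 1.9264) = (-0.462656, 0.257344)
(u₄, v₄) = (-0.462656, 0.257344) − 0.04·(-4.369216, 1.596096) = (-0.28788736, 0.19350016)
u = -0.28788736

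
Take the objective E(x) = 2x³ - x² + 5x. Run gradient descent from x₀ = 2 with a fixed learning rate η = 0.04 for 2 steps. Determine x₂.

E′(x) = 6x² - 2x + 5
x₁ = 2 − 0.04·25 = 1
x₂ = 1 − 0.04·9 = 0.64

0.64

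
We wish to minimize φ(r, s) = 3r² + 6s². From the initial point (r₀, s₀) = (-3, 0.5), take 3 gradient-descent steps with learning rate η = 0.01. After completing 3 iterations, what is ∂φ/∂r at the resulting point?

-14.950512

∇φ = (6r, 12s)
(r₁, s₁) = (-3, 0.5) − 0.01·(-18, 6) = (-2.82, 0.44)
(r₂, s₂) = (-2.82, 0.44) − 0.01·(-16.92, 5.28) = (-2.6508, 0.3872)
(r₃, s₃) = (-2.6508, 0.3872) − 0.01·(-15.9048, 4.6464) = (-2.491752, 0.340736)
∂φ/∂r at (-2.491752, 0.340736) = -14.950512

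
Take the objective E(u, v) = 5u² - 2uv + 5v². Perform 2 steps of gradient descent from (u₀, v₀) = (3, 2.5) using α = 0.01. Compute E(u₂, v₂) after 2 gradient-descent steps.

∇E = (10u - 2v, -2u + 10v)
(u₁, v₁) = (3, 2.5) − 0.01·(25, 19) = (2.75, 2.31)
(u₂, v₂) = (2.75, 2.31) − 0.01·(22.88, 17.6) = (2.5212, 2.134)
E(2.5212, 2.134) = 43.7915456

43.7915456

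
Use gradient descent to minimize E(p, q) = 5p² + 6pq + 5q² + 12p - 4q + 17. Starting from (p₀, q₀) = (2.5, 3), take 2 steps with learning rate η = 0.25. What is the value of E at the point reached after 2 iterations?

11664

∇E = (10p + 6q + 12, 6p + 10q - 4)
Step 1: at (2.5, 3), ∇E = (55, 41) → (2.5, 3) − 0.25·(55, 41) = (-11.25, -7.25)
Step 2: at (-11.25, -7.25), ∇E = (-144, -144) → (-11.25, -7.25) − 0.25·(-144, -144) = (24.75, 28.75)
E(24.75, 28.75) = 11664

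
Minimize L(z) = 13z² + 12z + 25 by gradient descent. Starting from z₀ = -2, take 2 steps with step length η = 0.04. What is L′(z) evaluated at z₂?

-0.064

L′(z) = 26z + 12
z₁ = -2 − 0.04·(-40) = -0.4
z₂ = -0.4 − 0.04·1.6 = -0.464
L′(z) at (-0.464) = -0.064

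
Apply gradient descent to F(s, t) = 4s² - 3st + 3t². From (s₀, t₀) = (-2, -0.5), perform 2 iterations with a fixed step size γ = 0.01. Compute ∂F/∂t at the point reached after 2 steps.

∇F = (8s - 3t, -3s + 6t)
(s₁, t₁) = (-2, -0.5) − 0.01·(-14.5, 3) = (-1.855, -0.53)
(s₂, t₂) = (-1.855, -0.53) − 0.01·(-13.25, 2.385) = (-1.7225, -0.55385)
∂F/∂t at (-1.7225, -0.55385) = 1.8444

1.8444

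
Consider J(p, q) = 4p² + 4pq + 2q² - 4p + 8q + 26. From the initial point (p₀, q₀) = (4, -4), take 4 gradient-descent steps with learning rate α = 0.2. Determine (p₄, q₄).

∇J = (8p + 4q - 4, 4p + 4q + 8)
(p₁, q₁) = (4, -4) − 0.2·(12, 8) = (1.6, -5.6)
(p₂, q₂) = (1.6, -5.6) − 0.2·(-13.6, -8) = (4.32, -4)
(p₃, q₃) = (4.32, -4) − 0.2·(14.56, 9.28) = (1.408, -5.856)
(p₄, q₄) = (1.408, -5.856) − 0.2·(-16.16, -9.792) = (4.64, -3.8976)

(4.64, -3.8976)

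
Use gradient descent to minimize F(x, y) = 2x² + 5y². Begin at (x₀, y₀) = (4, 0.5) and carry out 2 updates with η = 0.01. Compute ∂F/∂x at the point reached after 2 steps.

∇F = (4x, 10y)
(x₁, y₁) = (4, 0.5) − 0.01·(16, 5) = (3.84, 0.45)
(x₂, y₂) = (3.84, 0.45) − 0.01·(15.36, 4.5) = (3.6864, 0.405)
∂F/∂x at (3.6864, 0.405) = 14.7456

14.7456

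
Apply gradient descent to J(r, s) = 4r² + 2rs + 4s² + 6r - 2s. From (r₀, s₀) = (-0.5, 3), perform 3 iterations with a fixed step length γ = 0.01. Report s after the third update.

∇J = (8r + 2s + 6, 2r + 8s - 2)
(r₁, s₁) = (-0.5, 3) − 0.01·(8, 21) = (-0.58, 2.79)
(r₂, s₂) = (-0.58, 2.79) − 0.01·(6.94, 19.16) = (-0.6494, 2.5984)
(r₃, s₃) = (-0.6494, 2.5984) − 0.01·(6.0016, 17.4884) = (-0.709416, 2.423516)
s = 2.423516

2.423516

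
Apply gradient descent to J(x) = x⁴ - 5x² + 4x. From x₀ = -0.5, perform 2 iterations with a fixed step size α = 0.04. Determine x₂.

J′(x) = 4x³ - 10x + 4
Step 1: J′(-0.5) = 8.5; x₁ = -0.5 − 0.04·8.5 = -0.84
Step 2: J′(-0.84) = 10.029184; x₂ = -0.84 − 0.04·10.029184 = -1.24116736

-1.24116736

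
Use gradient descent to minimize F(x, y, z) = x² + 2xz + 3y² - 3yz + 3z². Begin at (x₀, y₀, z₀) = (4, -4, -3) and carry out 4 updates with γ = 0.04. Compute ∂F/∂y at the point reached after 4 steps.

-5.39731968

∇F = (2x + 2z, 6y - 3z, 2x - 3y + 6z)
(x₁, y₁, z₁) = (4, -4, -3) − 0.04·(2, -15, 2) = (3.92, -3.4, -3.08)
(x₂, y₂, z₂) = (3.92, -3.4, -3.08) − 0.04·(1.68, -11.16, -0.44) = (3.8528, -2.9536, -3.0624)
(x₃, y₃, z₃) = (3.8528, -2.9536, -3.0624) − 0.04·(1.5808, -8.5344, -1.808) = (3.789568, -2.612224, -2.99008)
(x₄, y₄, z₄) = (3.789568, -2.612224, -2.99008) − 0.04·(1.598976, -6.703104, -2.524672) = (3.72560896, -2.34409984, -2.88909312)
∂F/∂y at (3.72560896, -2.34409984, -2.88909312) = -5.39731968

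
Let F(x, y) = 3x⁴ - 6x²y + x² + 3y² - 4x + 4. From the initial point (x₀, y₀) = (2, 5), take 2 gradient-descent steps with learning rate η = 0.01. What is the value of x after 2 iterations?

2.21434112

∇F = (12x³ - 12xy + 2x - 4, -6x² + 6y)
(x₁, y₁) = (2, 5) − 0.01·(-24, 6) = (2.24, 4.94)
(x₂, y₂) = (2.24, 4.94) − 0.01·(2.565888, -0.4656) = (2.21434112, 4.944656)
x = 2.21434112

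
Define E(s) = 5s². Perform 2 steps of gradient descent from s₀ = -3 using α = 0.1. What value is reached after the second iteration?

0

E′(s) = 10s
Step 1: E′(-3) = -30; s₁ = -3 − 0.1·(-30) = 0
Step 2: E′(0) = 0; s₂ = 0 − 0.1·0 = 0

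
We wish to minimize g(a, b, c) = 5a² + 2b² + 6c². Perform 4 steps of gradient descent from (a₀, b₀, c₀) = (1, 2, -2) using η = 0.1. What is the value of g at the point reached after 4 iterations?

∇g = (10a, 4b, 12c)
(a₁, b₁, c₁) = (1, 2, -2) − 0.1·(10, 8, -24) = (0, 1.2, 0.4)
(a₂, b₂, c₂) = (0, 1.2, 0.4) − 0.1·(0, 4.8, 4.8) = (0, 0.72, -0.08)
(a₃, b₃, c₃) = (0, 0.72, -0.08) − 0.1·(0, 2.88, -0.96) = (0, 0.432, 0.016)
(a₄, b₄, c₄) = (0, 0.432, 0.016) − 0.1·(0, 1.728, 0.192) = (0, 0.2592, -0.0032)
g(0, 0.2592, -0.0032) = 0.13443072

0.13443072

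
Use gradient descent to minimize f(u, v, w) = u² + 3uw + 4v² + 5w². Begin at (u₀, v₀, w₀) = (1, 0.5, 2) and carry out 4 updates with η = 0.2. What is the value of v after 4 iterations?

0.0648

∇f = (2u + 3w, 8v, 3u + 10w)
(u₁, v₁, w₁) = (1, 0.5, 2) − 0.2·(8, 4, 23) = (-0.6, -0.3, -2.6)
(u₂, v₂, w₂) = (-0.6, -0.3, -2.6) − 0.2·(-9, -2.4, -27.8) = (1.2, 0.18, 2.96)
(u₃, v₃, w₃) = (1.2, 0.18, 2.96) − 0.2·(11.28, 1.44, 33.2) = (-1.056, -0.108, -3.68)
(u₄, v₄, w₄) = (-1.056, -0.108, -3.68) − 0.2·(-13.152, -0.864, -39.968) = (1.5744, 0.0648, 4.3136)
v = 0.0648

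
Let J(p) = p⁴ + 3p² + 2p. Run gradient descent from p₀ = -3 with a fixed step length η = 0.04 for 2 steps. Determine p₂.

J′(p) = 4p³ + 6p + 2
p₁ = -3 − 0.04·(-124) = 1.96
p₂ = 1.96 − 0.04·43.878144 = 0.20487424

0.20487424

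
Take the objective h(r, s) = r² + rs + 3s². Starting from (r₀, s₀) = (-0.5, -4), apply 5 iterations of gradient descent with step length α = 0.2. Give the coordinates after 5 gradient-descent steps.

∇h = (2r + s, r + 6s)
(r₁, s₁) = (-0.5, -4) − 0.2·(-5, -24.5) = (0.5, 0.9)
(r₂, s₂) = (0.5, 0.9) − 0.2·(1.9, 5.9) = (0.12, -0.28)
(r₃, s₃) = (0.12, -0.28) − 0.2·(-0.04, -1.56) = (0.128, 0.032)
(r₄, s₄) = (0.128, 0.032) − 0.2·(0.288, 0.32) = (0.0704, -0.032)
(r₅, s₅) = (0.0704, -0.032) − 0.2·(0.1088, -0.1216) = (0.04864, -0.00768)

(0.04864, -0.00768)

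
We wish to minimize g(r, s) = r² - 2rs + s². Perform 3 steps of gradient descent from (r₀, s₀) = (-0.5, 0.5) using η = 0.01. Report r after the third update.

-0.442368

∇g = (2r - 2s, -2r + 2s)
Step 1: at (-0.5, 0.5), ∇g = (-2, 2) → (-0.5, 0.5) − 0.01·(-2, 2) = (-0.48, 0.48)
Step 2: at (-0.48, 0.48), ∇g = (-1.92, 1.92) → (-0.48, 0.48) − 0.01·(-1.92, 1.92) = (-0.4608, 0.4608)
Step 3: at (-0.4608, 0.4608), ∇g = (-1.8432, 1.8432) → (-0.4608, 0.4608) − 0.01·(-1.8432, 1.8432) = (-0.442368, 0.442368)
r = -0.442368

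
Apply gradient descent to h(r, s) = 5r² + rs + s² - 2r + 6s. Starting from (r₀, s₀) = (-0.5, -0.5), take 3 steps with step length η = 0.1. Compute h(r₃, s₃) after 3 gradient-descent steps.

-8.09832625

∇h = (10r + s - 2, r + 2s + 6)
(r₁, s₁) = (-0.5, -0.5) − 0.1·(-7.5, 4.5) = (0.25, -0.95)
(r₂, s₂) = (0.25, -0.95) − 0.1·(-0.45, 4.35) = (0.295, -1.385)
(r₃, s₃) = (0.295, -1.385) − 0.1·(-0.435, 3.525) = (0.3385, -1.7375)
h(0.3385, -1.7375) = -8.09832625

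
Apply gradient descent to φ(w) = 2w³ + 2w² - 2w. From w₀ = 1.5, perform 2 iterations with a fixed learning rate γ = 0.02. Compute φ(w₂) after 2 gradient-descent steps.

1.543428622914

φ′(w) = 6w² + 4w - 2
w₁ = 1.5 − 0.02·17.5 = 1.15
w₂ = 1.15 − 0.02·10.535 = 0.9393
φ(0.9393) = 1.543428622914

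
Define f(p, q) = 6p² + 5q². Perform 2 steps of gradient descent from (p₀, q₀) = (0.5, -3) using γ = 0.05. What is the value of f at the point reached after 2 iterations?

2.8509

∇f = (12p, 10q)
Step 1: at (0.5, -3), ∇f = (6, -30) → (0.5, -3) − 0.05·(6, -30) = (0.2, -1.5)
Step 2: at (0.2, -1.5), ∇f = (2.4, -15) → (0.2, -1.5) − 0.05·(2.4, -15) = (0.08, -0.75)
f(0.08, -0.75) = 2.8509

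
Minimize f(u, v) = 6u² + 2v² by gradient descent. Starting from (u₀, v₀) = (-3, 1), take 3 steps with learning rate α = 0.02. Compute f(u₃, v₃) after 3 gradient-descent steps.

11.618506145792

∇f = (12u, 4v)
(u₁, v₁) = (-3, 1) − 0.02·(-36, 4) = (-2.28, 0.92)
(u₂, v₂) = (-2.28, 0.92) − 0.02·(-27.36, 3.68) = (-1.7328, 0.8464)
(u₃, v₃) = (-1.7328, 0.8464) − 0.02·(-20.7936, 3.3856) = (-1.316928, 0.778688)
f(-1.316928, 0.778688) = 11.618506145792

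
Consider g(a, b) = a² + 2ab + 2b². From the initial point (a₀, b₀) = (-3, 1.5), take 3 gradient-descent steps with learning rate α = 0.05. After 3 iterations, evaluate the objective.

3.4126965

∇g = (2a + 2b, 2a + 4b)
(a₁, b₁) = (-3, 1.5) − 0.05·(-3, 0) = (-2.85, 1.5)
(a₂, b₂) = (-2.85, 1.5) − 0.05·(-2.7, 0.3) = (-2.715, 1.485)
(a₃, b₃) = (-2.715, 1.485) − 0.05·(-2.46, 0.51) = (-2.592, 1.4595)
g(-2.592, 1.4595) = 3.4126965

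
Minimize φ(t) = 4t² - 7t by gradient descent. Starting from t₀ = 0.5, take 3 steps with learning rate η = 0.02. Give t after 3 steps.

0.652736

φ′(t) = 8t - 7
Step 1: φ′(0.5) = -3; t₁ = 0.5 − 0.02·(-3) = 0.56
Step 2: φ′(0.56) = -2.52; t₂ = 0.56 − 0.02·(-2.52) = 0.6104
Step 3: φ′(0.6104) = -2.1168; t₃ = 0.6104 − 0.02·(-2.1168) = 0.652736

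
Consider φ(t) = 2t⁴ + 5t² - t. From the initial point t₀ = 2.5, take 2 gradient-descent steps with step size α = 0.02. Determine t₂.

φ′(t) = 8t³ + 10t - 1
t₁ = 2.5 − 0.02·149 = -0.48
t₂ = -0.48 − 0.02·(-6.684736) = -0.34630528

-0.34630528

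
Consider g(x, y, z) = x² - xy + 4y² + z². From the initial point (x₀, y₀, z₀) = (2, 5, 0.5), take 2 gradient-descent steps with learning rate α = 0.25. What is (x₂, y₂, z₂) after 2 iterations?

∇g = (2x - y, -x + 8y, 2z)
(x₁, y₁, z₁) = (2, 5, 0.5) − 0.25·(-1, 38, 1) = (2.25, -4.5, 0.25)
(x₂, y₂, z₂) = (2.25, -4.5, 0.25) − 0.25·(9, -38.25, 0.5) = (0, 5.0625, 0.125)

(0, 5.0625, 0.125)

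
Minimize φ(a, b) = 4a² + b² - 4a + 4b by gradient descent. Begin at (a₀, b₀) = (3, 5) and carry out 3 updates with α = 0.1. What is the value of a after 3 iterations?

∇φ = (8a - 4, 2b + 4)
Step 1: at (3, 5), ∇φ = (20, 14) → (3, 5) − 0.1·(20, 14) = (1, 3.6)
Step 2: at (1, 3.6), ∇φ = (4, 11.2) → (1, 3.6) − 0.1·(4, 11.2) = (0.6, 2.48)
Step 3: at (0.6, 2.48), ∇φ = (0.8, 8.96) → (0.6, 2.48) − 0.1·(0.8, 8.96) = (0.52, 1.584)
a = 0.52

0.52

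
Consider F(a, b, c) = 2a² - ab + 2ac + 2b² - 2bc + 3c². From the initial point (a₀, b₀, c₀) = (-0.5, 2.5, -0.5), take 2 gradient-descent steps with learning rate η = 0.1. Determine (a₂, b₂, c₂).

(0.085, 0.895, 0.42)

∇F = (4a - b + 2c, -a + 4b - 2c, 2a - 2b + 6c)
(a₁, b₁, c₁) = (-0.5, 2.5, -0.5) − 0.1·(-5.5, 11.5, -9) = (0.05, 1.35, 0.4)
(a₂, b₂, c₂) = (0.05, 1.35, 0.4) − 0.1·(-0.35, 4.55, -0.2) = (0.085, 0.895, 0.42)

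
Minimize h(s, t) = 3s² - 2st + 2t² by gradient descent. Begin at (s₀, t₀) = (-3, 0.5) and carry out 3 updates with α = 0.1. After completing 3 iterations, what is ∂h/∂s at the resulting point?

∇h = (6s - 2t, -2s + 4t)
(s₁, t₁) = (-3, 0.5) − 0.1·(-19, 8) = (-1.1, -0.3)
(s₂, t₂) = (-1.1, -0.3) − 0.1·(-6, 1) = (-0.5, -0.4)
(s₃, t₃) = (-0.5, -0.4) − 0.1·(-2.2, -0.6) = (-0.28, -0.34)
∂h/∂s at (-0.28, -0.34) = -1

-1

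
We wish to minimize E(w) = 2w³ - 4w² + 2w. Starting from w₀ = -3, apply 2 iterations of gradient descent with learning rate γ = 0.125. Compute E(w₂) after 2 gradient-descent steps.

E′(w) = 6w² - 8w + 2
Step 1: E′(-3) = 80; w₁ = -3 − 0.125·80 = -13
Step 2: E′(-13) = 1120; w₂ = -13 − 0.125·1120 = -153
E(-153) = -7257096

-7257096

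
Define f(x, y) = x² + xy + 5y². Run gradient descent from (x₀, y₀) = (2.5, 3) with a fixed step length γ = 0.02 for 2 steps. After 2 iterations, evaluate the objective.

25.67241164

∇f = (2x + y, x + 10y)
Step 1: at (2.5, 3), ∇f = (8, 32.5) → (2.5, 3) − 0.02·(8, 32.5) = (2.34, 2.35)
Step 2: at (2.34, 2.35), ∇f = (7.03, 25.84) → (2.34, 2.35) − 0.02·(7.03, 25.84) = (2.1994, 1.8332)
f(2.1994, 1.8332) = 25.67241164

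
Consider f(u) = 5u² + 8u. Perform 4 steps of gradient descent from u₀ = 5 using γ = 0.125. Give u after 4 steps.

f′(u) = 10u + 8
u₁ = 5 − 0.125·58 = -2.25
u₂ = -2.25 − 0.125·(-14.5) = -0.4375
u₃ = -0.4375 − 0.125·3.625 = -0.890625
u₄ = -0.890625 − 0.125·(-0.90625) = -0.77734375

-0.77734375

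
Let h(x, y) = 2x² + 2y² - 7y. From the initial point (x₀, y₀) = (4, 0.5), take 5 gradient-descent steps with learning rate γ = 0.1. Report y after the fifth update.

∇h = (4x, 4y - 7)
Step 1: at (4, 0.5), ∇h = (16, -5) → (4, 0.5) − 0.1·(16, -5) = (2.4, 1)
Step 2: at (2.4, 1), ∇h = (9.6, -3) → (2.4, 1) − 0.1·(9.6, -3) = (1.44, 1.3)
Step 3: at (1.44, 1.3), ∇h = (5.76, -1.8) → (1.44, 1.3) − 0.1·(5.76, -1.8) = (0.864, 1.48)
Step 4: at (0.864, 1.48), ∇h = (3.456, -1.08) → (0.864, 1.48) − 0.1·(3.456, -1.08) = (0.5184, 1.588)
Step 5: at (0.5184, 1.588), ∇h = (2.0736, -0.648) → (0.5184, 1.588) − 0.1·(2.0736, -0.648) = (0.31104, 1.6528)
y = 1.6528

1.6528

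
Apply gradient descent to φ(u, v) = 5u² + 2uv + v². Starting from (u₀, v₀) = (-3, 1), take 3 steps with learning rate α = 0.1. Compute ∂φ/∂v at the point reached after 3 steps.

1.504

∇φ = (10u + 2v, 2u + 2v)
(u₁, v₁) = (-3, 1) − 0.1·(-28, -4) = (-0.2, 1.4)
(u₂, v₂) = (-0.2, 1.4) − 0.1·(0.8, 2.4) = (-0.28, 1.16)
(u₃, v₃) = (-0.28, 1.16) − 0.1·(-0.48, 1.76) = (-0.232, 0.984)
∂φ/∂v at (-0.232, 0.984) = 1.504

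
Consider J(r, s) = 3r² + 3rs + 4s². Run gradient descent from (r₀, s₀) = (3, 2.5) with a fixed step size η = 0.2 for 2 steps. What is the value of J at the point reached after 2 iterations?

82.5984

∇J = (6r + 3s, 3r + 8s)
Step 1: at (3, 2.5), ∇J = (25.5, 29) → (3, 2.5) − 0.2·(25.5, 29) = (-2.1, -3.3)
Step 2: at (-2.1, -3.3), ∇J = (-22.5, -32.7) → (-2.1, -3.3) − 0.2·(-22.5, -32.7) = (2.4, 3.24)
J(2.4, 3.24) = 82.5984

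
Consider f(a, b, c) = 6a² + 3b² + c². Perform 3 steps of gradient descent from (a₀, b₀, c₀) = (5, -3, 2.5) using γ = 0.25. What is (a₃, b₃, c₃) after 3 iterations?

∇f = (12a, 6b, 2c)
Step 1: at (5, -3, 2.5), ∇f = (60, -18, 5) → (5, -3, 2.5) − 0.25·(60, -18, 5) = (-10, 1.5, 1.25)
Step 2: at (-10, 1.5, 1.25), ∇f = (-120, 9, 2.5) → (-10, 1.5, 1.25) − 0.25·(-120, 9, 2.5) = (20, -0.75, 0.625)
Step 3: at (20, -0.75, 0.625), ∇f = (240, -4.5, 1.25) → (20, -0.75, 0.625) − 0.25·(240, -4.5, 1.25) = (-40, 0.375, 0.3125)

(-40, 0.375, 0.3125)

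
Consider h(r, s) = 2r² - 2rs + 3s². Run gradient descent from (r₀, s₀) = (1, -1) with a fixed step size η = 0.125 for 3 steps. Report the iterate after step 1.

(0.25, 0)

∇h = (4r - 2s, -2r + 6s)
Step 1: at (1, -1), ∇h = (6, -8) → (1, -1) − 0.125·(6, -8) = (0.25, 0)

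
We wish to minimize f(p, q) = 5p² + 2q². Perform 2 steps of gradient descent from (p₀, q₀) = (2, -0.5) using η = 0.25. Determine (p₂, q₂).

(4.5, 0)

∇f = (10p, 4q)
Step 1: at (2, -0.5), ∇f = (20, -2) → (2, -0.5) − 0.25·(20, -2) = (-3, 0)
Step 2: at (-3, 0), ∇f = (-30, 0) → (-3, 0) − 0.25·(-30, 0) = (4.5, 0)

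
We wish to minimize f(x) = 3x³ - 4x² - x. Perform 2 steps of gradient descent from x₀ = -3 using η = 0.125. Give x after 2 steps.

-319.875

f′(x) = 9x² - 8x - 1
x₁ = -3 − 0.125·104 = -16
x₂ = -16 − 0.125·2431 = -319.875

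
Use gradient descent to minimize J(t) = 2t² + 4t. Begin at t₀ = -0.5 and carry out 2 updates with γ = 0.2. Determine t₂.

J′(t) = 4t + 4
t₁ = -0.5 − 0.2·2 = -0.9
t₂ = -0.9 − 0.2·0.4 = -0.98

-0.98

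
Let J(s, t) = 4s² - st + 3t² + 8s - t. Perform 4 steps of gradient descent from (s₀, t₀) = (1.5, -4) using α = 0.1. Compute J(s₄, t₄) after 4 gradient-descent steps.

∇J = (8s - t + 8, -s + 6t - 1)
(s₁, t₁) = (1.5, -4) − 0.1·(24, -26.5) = (-0.9, -1.35)
(s₂, t₂) = (-0.9, -1.35) − 0.1·(2.15, -8.2) = (-1.115, -0.53)
(s₃, t₃) = (-1.115, -0.53) − 0.1·(-0.39, -3.065) = (-1.076, -0.2235)
(s₄, t₄) = (-1.076, -0.2235) − 0.1·(-0.3845, -1.265) = (-1.03755, -0.097)
J(-1.03755, -0.097) = -3.96977534

-3.96977534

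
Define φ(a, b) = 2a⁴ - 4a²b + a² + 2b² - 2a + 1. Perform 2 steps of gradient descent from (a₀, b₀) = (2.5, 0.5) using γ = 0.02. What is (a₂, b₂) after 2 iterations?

(0.19546496, 0.884768)

∇φ = (8a³ - 8ab + 2a - 2, -4a² + 4b)
Step 1: at (2.5, 0.5), ∇φ = (118, -23) → (2.5, 0.5) − 0.02·(118, -23) = (0.14, 0.96)
Step 2: at (0.14, 0.96), ∇φ = (-2.773248, 3.7616) → (0.14, 0.96) − 0.02·(-2.773248, 3.7616) = (0.19546496, 0.884768)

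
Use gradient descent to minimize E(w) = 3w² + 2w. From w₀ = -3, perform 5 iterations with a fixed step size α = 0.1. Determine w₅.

E′(w) = 6w + 2
Step 1: E′(-3) = -16; w₁ = -3 − 0.1·(-16) = -1.4
Step 2: E′(-1.4) = -6.4; w₂ = -1.4 − 0.1·(-6.4) = -0.76
Step 3: E′(-0.76) = -2.56; w₃ = -0.76 − 0.1·(-2.56) = -0.504
Step 4: E′(-0.504) = -1.024; w₄ = -0.504 − 0.1·(-1.024) = -0.4016
Step 5: E′(-0.4016) = -0.4096; w₅ = -0.4016 − 0.1·(-0.4096) = -0.36064

-0.36064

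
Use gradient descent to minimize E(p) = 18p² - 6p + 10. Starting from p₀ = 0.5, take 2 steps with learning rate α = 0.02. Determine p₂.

0.1928

E′(p) = 36p - 6
p₁ = 0.5 − 0.02·12 = 0.26
p₂ = 0.26 − 0.02·3.36 = 0.1928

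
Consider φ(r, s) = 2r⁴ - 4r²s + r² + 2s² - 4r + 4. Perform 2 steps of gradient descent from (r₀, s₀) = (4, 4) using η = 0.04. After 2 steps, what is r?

∇φ = (8r³ - 8rs + 2r - 4, -4r² + 4s)
(r₁, s₁) = (4, 4) − 0.04·(388, -48) = (-11.52, 5.92)
(r₂, s₂) = (-11.52, 5.92) − 0.04·(-11712.043264, -507.1616) = (456.96173056, 26.206464)
r = 456.96173056

456.96173056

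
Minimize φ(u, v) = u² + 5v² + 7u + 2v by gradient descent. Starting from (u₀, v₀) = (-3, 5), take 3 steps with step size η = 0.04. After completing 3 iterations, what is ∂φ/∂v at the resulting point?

11.232

∇φ = (2u + 7, 10v + 2)
Step 1: at (-3, 5), ∇φ = (1, 52) → (-3, 5) − 0.04·(1, 52) = (-3.04, 2.92)
Step 2: at (-3.04, 2.92), ∇φ = (0.92, 31.2) → (-3.04, 2.92) − 0.04·(0.92, 31.2) = (-3.0768, 1.672)
Step 3: at (-3.0768, 1.672), ∇φ = (0.8464, 18.72) → (-3.0768, 1.672) − 0.04·(0.8464, 18.72) = (-3.110656, 0.9232)
∂φ/∂v at (-3.110656, 0.9232) = 11.232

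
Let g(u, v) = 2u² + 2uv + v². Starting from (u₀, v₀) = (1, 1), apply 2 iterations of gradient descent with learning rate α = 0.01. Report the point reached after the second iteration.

∇g = (4u + 2v, 2u + 2v)
Step 1: at (1, 1), ∇g = (6, 4) → (1, 1) − 0.01·(6, 4) = (0.94, 0.96)
Step 2: at (0.94, 0.96), ∇g = (5.68, 3.8) → (0.94, 0.96) − 0.01·(5.68, 3.8) = (0.8832, 0.922)

(0.8832, 0.922)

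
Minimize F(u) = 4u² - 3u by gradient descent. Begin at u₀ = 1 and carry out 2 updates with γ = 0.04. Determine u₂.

0.664

F′(u) = 8u - 3
Step 1: F′(1) = 5; u₁ = 1 − 0.04·5 = 0.8
Step 2: F′(0.8) = 3.4; u₂ = 0.8 − 0.04·3.4 = 0.664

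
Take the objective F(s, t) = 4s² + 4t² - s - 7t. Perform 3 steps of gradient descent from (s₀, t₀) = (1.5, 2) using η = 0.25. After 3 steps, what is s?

∇F = (8s - 1, 8t - 7)
Step 1: at (1.5, 2), ∇F = (11, 9) → (1.5, 2) − 0.25·(11, 9) = (-1.25, -0.25)
Step 2: at (-1.25, -0.25), ∇F = (-11, -9) → (-1.25, -0.25) − 0.25·(-11, -9) = (1.5, 2)
Step 3: at (1.5, 2), ∇F = (11, 9) → (1.5, 2) − 0.25·(11, 9) = (-1.25, -0.25)
s = -1.25

-1.25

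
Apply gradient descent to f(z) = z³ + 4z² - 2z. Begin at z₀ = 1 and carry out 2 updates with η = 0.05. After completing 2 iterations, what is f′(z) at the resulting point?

f′(z) = 3z² + 8z - 2
z₁ = 1 − 0.05·9 = 0.55
z₂ = 0.55 − 0.05·3.3075 = 0.384625
f′(z) at (0.384625) = 1.520809171875

1.520809171875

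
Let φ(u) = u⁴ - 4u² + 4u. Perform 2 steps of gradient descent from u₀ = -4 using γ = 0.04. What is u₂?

-11.51872

φ′(u) = 4u³ - 8u + 4
u₁ = -4 − 0.04·(-220) = 4.8
u₂ = 4.8 − 0.04·407.968 = -11.51872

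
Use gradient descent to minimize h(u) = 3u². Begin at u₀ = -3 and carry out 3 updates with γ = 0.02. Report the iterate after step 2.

h′(u) = 6u
u₁ = -3 − 0.02·(-18) = -2.64
u₂ = -2.64 − 0.02·(-15.84) = -2.3232

-2.3232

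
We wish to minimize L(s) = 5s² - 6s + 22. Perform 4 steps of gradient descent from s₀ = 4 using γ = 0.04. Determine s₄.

L′(s) = 10s - 6
Step 1: L′(4) = 34; s₁ = 4 − 0.04·34 = 2.64
Step 2: L′(2.64) = 20.4; s₂ = 2.64 − 0.04·20.4 = 1.824
Step 3: L′(1.824) = 12.24; s₃ = 1.824 − 0.04·12.24 = 1.3344
Step 4: L′(1.3344) = 7.344; s₄ = 1.3344 − 0.04·7.344 = 1.04064

1.04064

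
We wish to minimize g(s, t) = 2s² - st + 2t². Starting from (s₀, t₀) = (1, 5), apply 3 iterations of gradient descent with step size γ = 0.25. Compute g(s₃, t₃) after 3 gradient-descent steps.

0.011474609375

∇g = (4s - t, -s + 4t)
Step 1: at (1, 5), ∇g = (-1, 19) → (1, 5) − 0.25·(-1, 19) = (1.25, 0.25)
Step 2: at (1.25, 0.25), ∇g = (4.75, -0.25) → (1.25, 0.25) − 0.25·(4.75, -0.25) = (0.0625, 0.3125)
Step 3: at (0.0625, 0.3125), ∇g = (-0.0625, 1.1875) → (0.0625, 0.3125) − 0.25·(-0.0625, 1.1875) = (0.078125, 0.015625)
g(0.078125, 0.015625) = 0.011474609375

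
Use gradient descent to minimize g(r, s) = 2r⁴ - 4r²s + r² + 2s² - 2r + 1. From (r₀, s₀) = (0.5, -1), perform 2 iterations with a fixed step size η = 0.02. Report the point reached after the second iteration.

(0.37086592, -0.813888)

∇g = (8r³ - 8rs + 2r - 2, -4r² + 4s)
(r₁, s₁) = (0.5, -1) − 0.02·(4, -5) = (0.42, -0.9)
(r₂, s₂) = (0.42, -0.9) − 0.02·(2.456704, -4.3056) = (0.37086592, -0.813888)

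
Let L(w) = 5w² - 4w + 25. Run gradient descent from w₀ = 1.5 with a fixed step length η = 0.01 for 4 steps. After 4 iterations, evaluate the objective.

L′(w) = 10w - 4
Step 1: L′(1.5) = 11; w₁ = 1.5 − 0.01·11 = 1.39
Step 2: L′(1.39) = 9.9; w₂ = 1.39 − 0.01·9.9 = 1.291
Step 3: L′(1.291) = 8.91; w₃ = 1.291 − 0.01·8.91 = 1.2019
Step 4: L′(1.2019) = 8.019; w₄ = 1.2019 − 0.01·8.019 = 1.12171
L(1.12171) = 26.8043266205

26.8043266205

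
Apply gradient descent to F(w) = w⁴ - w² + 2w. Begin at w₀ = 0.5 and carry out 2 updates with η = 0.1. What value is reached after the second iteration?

0.20285

F′(w) = 4w³ - 2w + 2
Step 1: F′(0.5) = 1.5; w₁ = 0.5 − 0.1·1.5 = 0.35
Step 2: F′(0.35) = 1.4715; w₂ = 0.35 − 0.1·1.4715 = 0.20285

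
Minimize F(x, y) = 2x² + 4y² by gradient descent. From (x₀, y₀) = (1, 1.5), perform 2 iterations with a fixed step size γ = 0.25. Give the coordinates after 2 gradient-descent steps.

∇F = (4x, 8y)
(x₁, y₁) = (1, 1.5) − 0.25·(4, 12) = (0, -1.5)
(x₂, y₂) = (0, -1.5) − 0.25·(0, -12) = (0, 1.5)

(0, 1.5)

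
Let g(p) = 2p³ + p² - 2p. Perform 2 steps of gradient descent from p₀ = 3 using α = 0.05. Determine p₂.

g′(p) = 6p² + 2p - 2
Step 1: g′(3) = 58; p₁ = 3 − 0.05·58 = 0.1
Step 2: g′(0.1) = -1.74; p₂ = 0.1 − 0.05·(-1.74) = 0.187

0.187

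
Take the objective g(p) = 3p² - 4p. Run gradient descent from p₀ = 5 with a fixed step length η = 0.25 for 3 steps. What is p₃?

0.125

g′(p) = 6p - 4
p₁ = 5 − 0.25·26 = -1.5
p₂ = -1.5 − 0.25·(-13) = 1.75
p₃ = 1.75 − 0.25·6.5 = 0.125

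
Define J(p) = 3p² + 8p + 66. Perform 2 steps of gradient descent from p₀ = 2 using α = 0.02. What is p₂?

J′(p) = 6p + 8
p₁ = 2 − 0.02·20 = 1.6
p₂ = 1.6 − 0.02·17.6 = 1.248

1.248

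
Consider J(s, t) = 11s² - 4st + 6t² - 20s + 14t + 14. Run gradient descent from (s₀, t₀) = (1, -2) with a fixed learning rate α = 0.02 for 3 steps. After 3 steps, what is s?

0.675968

∇J = (22s - 4t - 20, -4s + 12t + 14)
Step 1: at (1, -2), ∇J = (10, -14) → (1, -2) − 0.02·(10, -14) = (0.8, -1.72)
Step 2: at (0.8, -1.72), ∇J = (4.48, -9.84) → (0.8, -1.72) − 0.02·(4.48, -9.84) = (0.7104, -1.5232)
Step 3: at (0.7104, -1.5232), ∇J = (1.7216, -7.12) → (0.7104, -1.5232) − 0.02·(1.7216, -7.12) = (0.675968, -1.3808)
s = 0.675968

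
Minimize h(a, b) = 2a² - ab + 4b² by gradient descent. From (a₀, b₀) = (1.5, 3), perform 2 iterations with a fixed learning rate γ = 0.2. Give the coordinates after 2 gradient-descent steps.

∇h = (4a - b, -a + 8b)
Step 1: at (1.5, 3), ∇h = (3, 22.5) → (1.5, 3) − 0.2·(3, 22.5) = (0.9, -1.5)
Step 2: at (0.9, -1.5), ∇h = (5.1, -12.9) → (0.9, -1.5) − 0.2·(5.1, -12.9) = (-0.12, 1.08)

(-0.12, 1.08)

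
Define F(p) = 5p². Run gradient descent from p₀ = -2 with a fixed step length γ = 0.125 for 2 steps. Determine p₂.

F′(p) = 10p
Step 1: F′(-2) = -20; p₁ = -2 − 0.125·(-20) = 0.5
Step 2: F′(0.5) = 5; p₂ = 0.5 − 0.125·5 = -0.125

-0.125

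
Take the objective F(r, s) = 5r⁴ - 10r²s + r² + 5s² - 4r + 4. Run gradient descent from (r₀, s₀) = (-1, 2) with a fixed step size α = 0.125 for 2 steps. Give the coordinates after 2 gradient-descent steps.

(45.2734375, 9.265625)

∇F = (20r³ - 20rs + 2r - 4, -10r² + 10s)
Step 1: at (-1, 2), ∇F = (14, 10) → (-1, 2) − 0.125·(14, 10) = (-2.75, 0.75)
Step 2: at (-2.75, 0.75), ∇F = (-384.1875, -68.125) → (-2.75, 0.75) − 0.125·(-384.1875, -68.125) = (45.2734375, 9.265625)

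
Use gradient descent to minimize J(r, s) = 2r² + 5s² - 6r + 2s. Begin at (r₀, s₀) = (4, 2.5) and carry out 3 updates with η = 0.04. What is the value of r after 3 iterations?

∇J = (4r - 6, 10s + 2)
Step 1: at (4, 2.5), ∇J = (10, 27) → (4, 2.5) − 0.04·(10, 27) = (3.6, 1.42)
Step 2: at (3.6, 1.42), ∇J = (8.4, 16.2) → (3.6, 1.42) − 0.04·(8.4, 16.2) = (3.264, 0.772)
Step 3: at (3.264, 0.772), ∇J = (7.056, 9.72) → (3.264, 0.772) − 0.04·(7.056, 9.72) = (2.98176, 0.3832)
r = 2.98176

2.98176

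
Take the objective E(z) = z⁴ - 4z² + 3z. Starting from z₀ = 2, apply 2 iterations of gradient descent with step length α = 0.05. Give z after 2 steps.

1.088475

E′(z) = 4z³ - 8z + 3
Step 1: E′(2) = 19; z₁ = 2 − 0.05·19 = 1.05
Step 2: E′(1.05) = -0.7695; z₂ = 1.05 − 0.05·(-0.7695) = 1.088475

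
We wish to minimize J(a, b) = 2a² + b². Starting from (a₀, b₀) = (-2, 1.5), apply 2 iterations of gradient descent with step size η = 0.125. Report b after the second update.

∇J = (4a, 2b)
(a₁, b₁) = (-2, 1.5) − 0.125·(-8, 3) = (-1, 1.125)
(a₂, b₂) = (-1, 1.125) − 0.125·(-4, 2.25) = (-0.5, 0.84375)
b = 0.84375

0.84375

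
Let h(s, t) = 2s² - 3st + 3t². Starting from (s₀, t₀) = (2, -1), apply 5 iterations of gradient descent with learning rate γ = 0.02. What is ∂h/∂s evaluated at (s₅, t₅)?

∇h = (4s - 3t, -3s + 6t)
Step 1: at (2, -1), ∇h = (11, -12) → (2, -1) − 0.02·(11, -12) = (1.78, -0.76)
Step 2: at (1.78, -0.76), ∇h = (9.4, -9.9) → (1.78, -0.76) − 0.02·(9.4, -9.9) = (1.592, -0.562)
Step 3: at (1.592, -0.562), ∇h = (8.054, -8.148) → (1.592, -0.562) − 0.02·(8.054, -8.148) = (1.43092, -0.39904)
Step 4: at (1.43092, -0.39904), ∇h = (6.9208, -6.687) → (1.43092, -0.39904) − 0.02·(6.9208, -6.687) = (1.292504, -0.2653)
Step 5: at (1.292504, -0.2653), ∇h = (5.965916, -5.469312) → (1.292504, -0.2653) − 0.02·(5.965916, -5.469312) = (1.17318568, -0.15591376)
∂h/∂s at (1.17318568, -0.15591376) = 5.160484

5.160484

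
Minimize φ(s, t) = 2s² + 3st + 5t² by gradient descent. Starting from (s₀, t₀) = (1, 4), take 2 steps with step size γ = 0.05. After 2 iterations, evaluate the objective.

∇φ = (4s + 3t, 3s + 10t)
Step 1: at (1, 4), ∇φ = (16, 43) → (1, 4) − 0.05·(16, 43) = (0.2, 1.85)
Step 2: at (0.2, 1.85), ∇φ = (6.35, 19.1) → (0.2, 1.85) − 0.05·(6.35, 19.1) = (-0.1175, 0.895)
φ(-0.1175, 0.895) = 3.71725

3.71725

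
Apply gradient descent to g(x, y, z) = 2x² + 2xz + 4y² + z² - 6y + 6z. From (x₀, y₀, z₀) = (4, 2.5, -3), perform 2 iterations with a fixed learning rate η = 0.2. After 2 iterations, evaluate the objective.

∇g = (4x + 2z, 8y - 6, 2x + 2z + 6)
Step 1: at (4, 2.5, -3), ∇g = (10, 14, 8) → (4, 2.5, -3) − 0.2·(10, 14, 8) = (2, -0.3, -4.6)
Step 2: at (2, -0.3, -4.6), ∇g = (-1.2, -8.4, 0.8) → (2, -0.3, -4.6) − 0.2·(-1.2, -8.4, 0.8) = (2.24, 1.38, -4.76)
g(2.24, 1.38, -4.76) = -17.8544

-17.8544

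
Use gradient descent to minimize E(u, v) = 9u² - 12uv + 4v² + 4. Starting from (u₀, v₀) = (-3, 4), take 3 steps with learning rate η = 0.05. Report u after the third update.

∇E = (18u - 12v, -12u + 8v)
(u₁, v₁) = (-3, 4) − 0.05·(-102, 68) = (2.1, 0.6)
(u₂, v₂) = (2.1, 0.6) − 0.05·(30.6, -20.4) = (0.57, 1.62)
(u₃, v₃) = (0.57, 1.62) − 0.05·(-9.18, 6.12) = (1.029, 1.314)
u = 1.029

1.029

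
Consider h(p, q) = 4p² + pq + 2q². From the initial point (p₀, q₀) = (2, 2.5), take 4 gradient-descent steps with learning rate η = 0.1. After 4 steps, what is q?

∇h = (8p + q, p + 4q)
(p₁, q₁) = (2, 2.5) − 0.1·(18.5, 12) = (0.15, 1.3)
(p₂, q₂) = (0.15, 1.3) − 0.1·(2.5, 5.35) = (-0.1, 0.765)
(p₃, q₃) = (-0.1, 0.765) − 0.1·(-0.035, 2.96) = (-0.0965, 0.469)
(p₄, q₄) = (-0.0965, 0.469) − 0.1·(-0.303, 1.7795) = (-0.0662, 0.29105)
q = 0.29105

0.29105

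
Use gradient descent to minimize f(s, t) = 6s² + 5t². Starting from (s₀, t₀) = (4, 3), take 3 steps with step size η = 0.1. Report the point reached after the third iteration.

(-0.032, 0)

∇f = (12s, 10t)
Step 1: at (4, 3), ∇f = (48, 30) → (4, 3) − 0.1·(48, 30) = (-0.8, 0)
Step 2: at (-0.8, 0), ∇f = (-9.6, 0) → (-0.8, 0) − 0.1·(-9.6, 0) = (0.16, 0)
Step 3: at (0.16, 0), ∇f = (1.92, 0) → (0.16, 0) − 0.1·(1.92, 0) = (-0.032, 0)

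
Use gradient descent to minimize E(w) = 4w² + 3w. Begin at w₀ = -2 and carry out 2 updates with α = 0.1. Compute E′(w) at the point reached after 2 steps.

-0.52

E′(w) = 8w + 3
w₁ = -2 − 0.1·(-13) = -0.7
w₂ = -0.7 − 0.1·(-2.6) = -0.44
E′(w) at (-0.44) = -0.52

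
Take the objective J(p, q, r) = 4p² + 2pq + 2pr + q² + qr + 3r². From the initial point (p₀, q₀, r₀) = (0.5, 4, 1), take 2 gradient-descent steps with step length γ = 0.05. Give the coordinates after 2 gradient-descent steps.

(-0.515, 3.1475, 0.16)

∇J = (8p + 2q + 2r, 2p + 2q + r, 2p + q + 6r)
Step 1: at (0.5, 4, 1), ∇J = (14, 10, 11) → (0.5, 4, 1) − 0.05·(14, 10, 11) = (-0.2, 3.5, 0.45)
Step 2: at (-0.2, 3.5, 0.45), ∇J = (6.3, 7.05, 5.8) → (-0.2, 3.5, 0.45) − 0.05·(6.3, 7.05, 5.8) = (-0.515, 3.1475, 0.16)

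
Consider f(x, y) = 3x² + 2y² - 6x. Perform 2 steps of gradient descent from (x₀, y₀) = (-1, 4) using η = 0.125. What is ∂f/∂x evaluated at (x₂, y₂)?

-0.75

∇f = (6x - 6, 4y)
Step 1: at (-1, 4), ∇f = (-12, 16) → (-1, 4) − 0.125·(-12, 16) = (0.5, 2)
Step 2: at (0.5, 2), ∇f = (-3, 8) → (0.5, 2) − 0.125·(-3, 8) = (0.875, 1)
∂f/∂x at (0.875, 1) = -0.75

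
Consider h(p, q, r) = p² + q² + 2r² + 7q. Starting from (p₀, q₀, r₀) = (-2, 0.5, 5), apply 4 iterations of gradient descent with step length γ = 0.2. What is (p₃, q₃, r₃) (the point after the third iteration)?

(-0.432, -2.636, 0.04)

∇h = (2p, 2q + 7, 4r)
Step 1: at (-2, 0.5, 5), ∇h = (-4, 8, 20) → (-2, 0.5, 5) − 0.2·(-4, 8, 20) = (-1.2, -1.1, 1)
Step 2: at (-1.2, -1.1, 1), ∇h = (-2.4, 4.8, 4) → (-1.2, -1.1, 1) − 0.2·(-2.4, 4.8, 4) = (-0.72, -2.06, 0.2)
Step 3: at (-0.72, -2.06, 0.2), ∇h = (-1.44, 2.88, 0.8) → (-0.72, -2.06, 0.2) − 0.2·(-1.44, 2.88, 0.8) = (-0.432, -2.636, 0.04)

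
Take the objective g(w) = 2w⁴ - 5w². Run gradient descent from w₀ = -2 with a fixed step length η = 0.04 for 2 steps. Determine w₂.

-0.33157632

g′(w) = 8w³ - 10w
w₁ = -2 − 0.04·(-44) = -0.24
w₂ = -0.24 − 0.04·2.289408 = -0.33157632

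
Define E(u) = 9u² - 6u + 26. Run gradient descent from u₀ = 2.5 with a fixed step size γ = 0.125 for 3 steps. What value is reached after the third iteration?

-3.8984375

E′(u) = 18u - 6
Step 1: E′(2.5) = 39; u₁ = 2.5 − 0.125·39 = -2.375
Step 2: E′(-2.375) = -48.75; u₂ = -2.375 − 0.125·(-48.75) = 3.71875
Step 3: E′(3.71875) = 60.9375; u₃ = 3.71875 − 0.125·60.9375 = -3.8984375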